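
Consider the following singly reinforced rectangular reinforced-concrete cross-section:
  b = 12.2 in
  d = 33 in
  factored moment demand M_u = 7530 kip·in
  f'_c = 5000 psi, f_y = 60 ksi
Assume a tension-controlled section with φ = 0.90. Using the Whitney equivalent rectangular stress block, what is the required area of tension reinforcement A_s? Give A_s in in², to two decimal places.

A_s ≈ 4.60 in²

M_n = M_u/φ = 7530/0.90 = 8366.67 kip·in.
From M_n = 0.85 f'_c a b (d − a/2):
a = d − √(d² − 2M_n/(0.85 f'_c b)) = 33 − √(33² − 2 × 8366.67/(0.85 × 5 × 12.2)) = 5.318 in.
A_s = 0.85 f'_c a b / f_y = 0.85 × 5 × 5.318 × 12.2 / 60 = 4.596 in².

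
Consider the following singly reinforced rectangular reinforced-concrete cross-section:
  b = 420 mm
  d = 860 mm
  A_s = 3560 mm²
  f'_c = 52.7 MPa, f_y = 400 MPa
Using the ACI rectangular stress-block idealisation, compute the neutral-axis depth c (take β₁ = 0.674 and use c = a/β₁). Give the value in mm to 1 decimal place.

T = A_s f_y = 3560 × 400 = 1424000 N = 1424 kN.
Setting C = 0.85 f'_c a b equal to T: a = 1424000/(0.85 × 52.7 × 420) = 75.689 mm.
With β₁ = 0.674, c = a/β₁ = 75.689/0.674 = 112.3 mm.

c ≈ 112.3 mm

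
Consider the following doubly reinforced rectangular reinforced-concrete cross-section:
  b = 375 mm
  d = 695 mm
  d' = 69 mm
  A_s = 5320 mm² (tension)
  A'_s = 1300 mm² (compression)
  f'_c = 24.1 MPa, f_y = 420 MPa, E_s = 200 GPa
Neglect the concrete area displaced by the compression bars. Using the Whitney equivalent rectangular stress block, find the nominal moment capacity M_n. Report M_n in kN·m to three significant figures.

M_n ≈ 1330 kN·m

Assume both tension and compression steel yield.
Net tension couple steel: A_s − A'_s = 4020 mm².
a = (A_s − A'_s) f_y / (0.85 f'_c b) = 1688400/(0.85 × 24.1 × 375) = 219.79 mm.
c = a/β₁ = 219.79/0.85 = 258.58 mm; ε'_s = 0.003(c − d')/c = 0.0022 ≥ f_y/E_s = 0.0021, so compression steel does yield.
M_n = (A_s − A'_s) f_y (d − a/2) + A'_s f_y (d − d') = [1688400 × (695 − 109.895) + 546000 × (695 − 69)] × 10⁻⁶ = 987.89 + 341.80 = 1329.69 kN·m.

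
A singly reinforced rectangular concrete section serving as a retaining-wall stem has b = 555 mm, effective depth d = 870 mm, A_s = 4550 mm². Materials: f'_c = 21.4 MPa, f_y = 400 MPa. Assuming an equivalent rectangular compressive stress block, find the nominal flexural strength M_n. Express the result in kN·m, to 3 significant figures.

M_n ≈ 1420 kN·m

T = A_s f_y = 4550 × 400 = 1820000 N = 1820 kN.
From C = T: a = T/(0.85 f'_c b) = 1820000/(0.85 × 21.4 × 555) = 180.28 mm.
M_n = T(d − a/2) = 1820 kN × (870 − 90.14) mm = 1419.35 kN·m.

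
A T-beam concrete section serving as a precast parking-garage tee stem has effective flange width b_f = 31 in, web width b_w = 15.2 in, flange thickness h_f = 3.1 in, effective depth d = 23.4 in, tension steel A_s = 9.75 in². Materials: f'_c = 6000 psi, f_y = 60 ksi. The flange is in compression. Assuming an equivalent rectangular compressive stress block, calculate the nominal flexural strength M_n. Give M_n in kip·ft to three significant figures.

M_n ≈ 1050 kip·ft

Tension: T = A_s f_y = 9.75 × 60 = 585 kips.
Try a within the flange: a = T/(0.85 f'_c b_f) = 585/(0.85 × 6 × 31) = 3.700 in.
a = 3.700 > h_f = 3.1 in: the block extends into the web. Split into flange-overhang and web parts.
C_f = 0.85 f'_c (b_f − b_w) h_f = 0.85 × 6 × (31 − 15.2) × 3.1 = 249.8 kips.
Remaining web compression depth: a_w = (T − C_f)/(0.85 f'_c b_w) = (585 − 249.8)/(0.85 × 6 × 15.2) = 4.324 in.
M_n = C_f(d − h_f/2) + (T − C_f)(d − a_w/2) = 249.8 × (23.4 − 1.55) + 335.2 × (23.4 − 2.162) = 5458.1 + 7119.0 = 12577.1 kip·in.
M_n = 12577.1/12 = 1048.09 kip·ft.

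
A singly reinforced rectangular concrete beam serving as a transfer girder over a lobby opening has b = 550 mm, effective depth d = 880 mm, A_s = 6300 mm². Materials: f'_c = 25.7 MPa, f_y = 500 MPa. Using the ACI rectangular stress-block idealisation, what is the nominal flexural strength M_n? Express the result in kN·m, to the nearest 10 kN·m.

M_n ≈ 2360 kN·m

T = A_s f_y = 6300 × 500 = 3150000 N = 3150 kN.
From C = T: a = T/(0.85 f'_c b) = 3150000/(0.85 × 25.7 × 550) = 262.18 mm.
M_n = T(d − a/2) = 3150 kN × (880 − 131.09) mm = 2359.07 kN·m.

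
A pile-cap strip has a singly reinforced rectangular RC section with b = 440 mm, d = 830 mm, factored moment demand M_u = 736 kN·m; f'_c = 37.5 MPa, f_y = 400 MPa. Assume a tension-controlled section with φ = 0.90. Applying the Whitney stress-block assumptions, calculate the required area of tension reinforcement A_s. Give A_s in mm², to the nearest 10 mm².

M_n = M_u/φ = 736/0.90 = 817.778 kN·m.
With M_n = 0.85 f'_c a b (d − a/2), solve the quadratic for a:
a = d − √(d² − 2M_n/(0.85 f'_c b)) = 830 − √(830² − 2 × 817.778×10⁶/(0.85 × 37.5 × 440)) = 73.51 mm.
A_s = 0.85 f'_c a b / f_y = 0.85 × 37.5 × 73.51 × 440 / 400 = 2577.4 mm².

A_s ≈ 2580 mm²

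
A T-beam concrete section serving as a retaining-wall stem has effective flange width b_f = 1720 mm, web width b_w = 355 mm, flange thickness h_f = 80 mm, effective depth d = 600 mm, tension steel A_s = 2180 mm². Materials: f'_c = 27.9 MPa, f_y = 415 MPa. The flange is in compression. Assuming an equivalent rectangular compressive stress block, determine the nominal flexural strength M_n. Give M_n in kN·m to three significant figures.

M_n ≈ 533 kN·m

Tension: T = A_s f_y = 2180 × 415 = 904700 N.
Try a within the flange: a = T/(0.85 f'_c b_f) = 904700/(0.85 × 27.9 × 1720) = 22.18 mm.
Since a = 22.18 ≤ h_f = 80 mm, the stress block lies entirely in the flange; analyse as a rectangular beam of width b_f.
M_n = T(d − a/2) = 904700 × (600 − 11.09) = 532.79 × 10⁶ N·mm.
M_n = 532.79 kN·m.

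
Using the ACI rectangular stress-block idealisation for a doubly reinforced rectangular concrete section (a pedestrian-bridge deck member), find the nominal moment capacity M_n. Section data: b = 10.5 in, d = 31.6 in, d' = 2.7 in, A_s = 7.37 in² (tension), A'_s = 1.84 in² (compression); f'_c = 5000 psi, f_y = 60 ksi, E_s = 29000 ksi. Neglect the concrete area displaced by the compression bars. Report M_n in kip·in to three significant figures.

M_n ≈ 12400 kip·in

Assume both steels yield.
a = (A_s − A'_s) f_y/(0.85 f'_c b) = (7.37 − 1.84) × 60/(0.85 × 5 × 10.5) = 7.435 in.
c = a/β₁ = 7.435/0.8 = 9.294 in; ε'_s = 0.003(c − d')/c = 0.0021 ≥ ε_y = 0.0021, so the compression steel yields.
M_n = (A_s − A'_s) f_y (d − a/2) + A'_s f_y (d − d') = 331.8 × (31.6 − 3.7175) + 110.4 × (31.6 − 2.7) = 9251.4 + 3190.6 = 12442.0 kip·in.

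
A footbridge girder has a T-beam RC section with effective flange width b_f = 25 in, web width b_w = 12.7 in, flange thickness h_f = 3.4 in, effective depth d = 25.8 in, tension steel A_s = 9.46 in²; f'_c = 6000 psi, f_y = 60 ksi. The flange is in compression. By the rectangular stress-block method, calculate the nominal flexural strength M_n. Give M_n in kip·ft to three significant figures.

M_n ≈ 1110 kip·ft

Tension: T = A_s f_y = 9.46 × 60 = 567.6 kips.
Try a within the flange: a = T/(0.85 f'_c b_f) = 567.6/(0.85 × 6 × 25) = 4.452 in.
a = 4.452 > h_f = 3.4 in: the block extends into the web. Split into flange-overhang and web parts.
C_f = 0.85 f'_c (b_f − b_w) h_f = 0.85 × 6 × (25 − 12.7) × 3.4 = 213.3 kips.
Remaining web compression depth: a_w = (T − C_f)/(0.85 f'_c b_w) = (567.6 − 213.3)/(0.85 × 6 × 12.7) = 5.470 in.
M_n = C_f(d − h_f/2) + (T − C_f)(d − a_w/2) = 213.3 × (25.8 − 1.7) + 354.3 × (25.8 − 2.735) = 5140.5 + 8171.9 = 13312.4 kip·in.
M_n = 13312.4/12 = 1109.37 kip·ft.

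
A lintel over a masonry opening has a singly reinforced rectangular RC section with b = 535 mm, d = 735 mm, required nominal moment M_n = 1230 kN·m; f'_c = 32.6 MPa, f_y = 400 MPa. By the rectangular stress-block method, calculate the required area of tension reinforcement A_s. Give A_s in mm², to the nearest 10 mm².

With M_n = 0.85 f'_c a b (d − a/2), solve the quadratic for a:
a = d − √(d² − 2M_n/(0.85 f'_c b)) = 735 − √(735² − 2 × 1230×10⁶/(0.85 × 32.6 × 535)) = 123.21 mm.
A_s = 0.85 f'_c a b / f_y = 0.85 × 32.6 × 123.21 × 535 / 400 = 4566.4 mm².

A_s ≈ 4570 mm²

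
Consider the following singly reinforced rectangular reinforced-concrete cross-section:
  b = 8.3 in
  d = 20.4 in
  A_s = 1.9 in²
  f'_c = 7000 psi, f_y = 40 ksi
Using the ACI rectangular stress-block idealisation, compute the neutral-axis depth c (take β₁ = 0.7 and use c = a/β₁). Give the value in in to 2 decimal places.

c ≈ 2.20 in

T = A_s f_y = 1.9 × 40 = 76 kips.
a = T/(0.85 f'_c b) = 76/(0.85 × 7 × 8.3) = 1.5389 in.
With β₁ = 0.7, c = a/β₁ = 1.5389/0.7 = 2.20 in.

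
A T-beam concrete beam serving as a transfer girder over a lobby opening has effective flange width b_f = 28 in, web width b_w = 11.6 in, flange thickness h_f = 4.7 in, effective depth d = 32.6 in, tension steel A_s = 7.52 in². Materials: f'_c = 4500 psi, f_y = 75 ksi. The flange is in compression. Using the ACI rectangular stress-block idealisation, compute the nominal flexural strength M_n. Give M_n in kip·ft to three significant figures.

Tension: T = A_s f_y = 7.52 × 75 = 564 kips.
Try a within the flange: a = T/(0.85 f'_c b_f) = 564/(0.85 × 4.5 × 28) = 5.266 in.
a = 5.266 > h_f = 4.7 in: the block extends into the web. Split into flange-overhang and web parts.
C_f = 0.85 f'_c (b_f − b_w) h_f = 0.85 × 4.5 × (28 − 11.6) × 4.7 = 294.8 kips.
Remaining web compression depth: a_w = (T − C_f)/(0.85 f'_c b_w) = (564 − 294.8)/(0.85 × 4.5 × 11.6) = 6.067 in.
M_n = C_f(d − h_f/2) + (T − C_f)(d − a_w/2) = 294.8 × (32.6 − 2.35) + 269.2 × (32.6 − 3.0335) = 8917.7 + 7959.3 = 16877.0 kip·in.
M_n = 16877.0/12 = 1406.42 kip·ft.

M_n ≈ 1410 kip·ft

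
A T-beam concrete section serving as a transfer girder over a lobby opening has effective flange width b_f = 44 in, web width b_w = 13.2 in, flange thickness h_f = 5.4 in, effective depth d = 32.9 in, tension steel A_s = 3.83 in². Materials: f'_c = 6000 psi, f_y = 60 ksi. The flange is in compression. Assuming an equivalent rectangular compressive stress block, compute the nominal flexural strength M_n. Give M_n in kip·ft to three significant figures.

Tension: T = A_s f_y = 3.83 × 60 = 229.8 kips.
Try a within the flange: a = T/(0.85 f'_c b_f) = 229.8/(0.85 × 6 × 44) = 1.024 in.
Since a = 1.024 ≤ h_f = 5.4 in, the stress block lies entirely in the flange; analyse as a rectangular beam of width b_f.
M_n = T(d − a/2) = 229.8 × (32.9 − 0.512) = 7442.8 kip·in.
M_n = 7442.8/12 = 620.23 kip·ft.

M_n ≈ 620 kip·ft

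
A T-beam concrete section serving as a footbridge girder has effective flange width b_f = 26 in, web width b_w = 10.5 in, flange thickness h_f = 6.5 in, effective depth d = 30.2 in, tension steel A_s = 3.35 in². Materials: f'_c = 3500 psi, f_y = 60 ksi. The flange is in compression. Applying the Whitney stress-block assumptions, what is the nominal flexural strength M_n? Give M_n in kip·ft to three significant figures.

M_n ≈ 484 kip·ft

Tension: T = A_s f_y = 3.35 × 60 = 201 kips.
Try a within the flange: a = T/(0.85 f'_c b_f) = 201/(0.85 × 3.5 × 26) = 2.599 in.
Since a = 2.599 ≤ h_f = 6.5 in, the stress block lies entirely in the flange; analyse as a rectangular beam of width b_f.
M_n = T(d − a/2) = 201 × (30.2 − 1.2995) = 5809.0 kip·in.
M_n = 5809.0/12 = 484.08 kip·ft.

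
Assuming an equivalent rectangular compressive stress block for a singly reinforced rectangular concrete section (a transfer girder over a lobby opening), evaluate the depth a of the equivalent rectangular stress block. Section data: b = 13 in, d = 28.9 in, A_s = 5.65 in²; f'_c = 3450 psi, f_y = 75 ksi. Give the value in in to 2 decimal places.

a ≈ 11.12 in

T = A_s f_y = 5.65 × 75 = 423.75 kips.
a = T/(0.85 f'_c b) = 423.75/(0.85 × 3.45 × 13) = 11.12 in.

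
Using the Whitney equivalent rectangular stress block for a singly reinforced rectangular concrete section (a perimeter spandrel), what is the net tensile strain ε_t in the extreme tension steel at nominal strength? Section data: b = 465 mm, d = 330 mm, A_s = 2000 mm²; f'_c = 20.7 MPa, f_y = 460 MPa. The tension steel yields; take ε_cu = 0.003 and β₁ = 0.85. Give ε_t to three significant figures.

ε_t ≈ 0.00448

a = A_s f_y/(0.85 f'_c b) = 112.45 mm.
β₁ = 0.85, so c = a/β₁ = 112.45/0.85 = 132.29 mm.
From the linear strain diagram with ε_cu = 0.003: ε_t = 0.003 (d − c)/c = 0.003 × (330 − 132.29)/132.29 = 0.00448.
ε_t is between 0.004 and 0.005 — transition zone.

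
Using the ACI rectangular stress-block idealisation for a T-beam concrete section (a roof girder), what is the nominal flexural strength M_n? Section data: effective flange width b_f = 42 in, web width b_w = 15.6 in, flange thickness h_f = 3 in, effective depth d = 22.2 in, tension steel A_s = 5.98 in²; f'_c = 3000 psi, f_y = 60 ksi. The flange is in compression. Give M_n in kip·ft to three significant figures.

M_n ≈ 613 kip·ft

Tension: T = A_s f_y = 5.98 × 60 = 358.8 kips.
Try a within the flange: a = T/(0.85 f'_c b_f) = 358.8/(0.85 × 3 × 42) = 3.350 in.
a = 3.350 > h_f = 3 in: the block extends into the web. Split into flange-overhang and web parts.
C_f = 0.85 f'_c (b_f − b_w) h_f = 0.85 × 3 × (42 − 15.6) × 3 = 202.0 kips.
Remaining web compression depth: a_w = (T − C_f)/(0.85 f'_c b_w) = (358.8 − 202.0)/(0.85 × 3 × 15.6) = 3.942 in.
M_n = C_f(d − h_f/2) + (T − C_f)(d − a_w/2) = 202.0 × (22.2 − 1.5) + 156.8 × (22.2 − 1.971) = 4181.4 + 3171.9 = 7353.3 kip·in.
M_n = 7353.3/12 = 612.78 kip·ft.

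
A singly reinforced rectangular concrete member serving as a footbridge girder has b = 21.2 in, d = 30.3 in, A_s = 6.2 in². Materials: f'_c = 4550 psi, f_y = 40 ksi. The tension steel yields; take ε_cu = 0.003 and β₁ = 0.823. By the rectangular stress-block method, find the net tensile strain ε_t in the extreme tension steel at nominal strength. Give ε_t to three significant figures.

ε_t ≈ 0.0217

a = A_s f_y/(0.85 f'_c b) = 3.025 in.
β₁ = 0.823, so c = a/β₁ = 3.025/0.823 = 3.676 in.
From the linear strain diagram with ε_cu = 0.003: ε_t = 0.003 (d − c)/c = 0.003 × (30.3 − 3.676)/3.676 = 0.0217.
Since ε_t ≥ 0.005, the section is tension-controlled.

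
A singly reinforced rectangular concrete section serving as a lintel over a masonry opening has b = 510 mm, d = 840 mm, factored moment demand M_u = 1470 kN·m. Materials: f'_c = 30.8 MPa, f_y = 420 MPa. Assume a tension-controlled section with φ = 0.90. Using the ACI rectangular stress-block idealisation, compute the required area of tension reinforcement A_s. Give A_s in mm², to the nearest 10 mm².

A_s ≈ 5120 mm²

M_n = M_u/φ = 1470/0.90 = 1633.33 kN·m.
With M_n = 0.85 f'_c a b (d − a/2), solve the quadratic for a:
a = d − √(d² − 2M_n/(0.85 f'_c b)) = 840 − √(840² − 2 × 1633.33×10⁶/(0.85 × 30.8 × 510)) = 161.07 mm.
A_s = 0.85 f'_c a b / f_y = 0.85 × 30.8 × 161.07 × 510 / 420 = 5120.4 mm².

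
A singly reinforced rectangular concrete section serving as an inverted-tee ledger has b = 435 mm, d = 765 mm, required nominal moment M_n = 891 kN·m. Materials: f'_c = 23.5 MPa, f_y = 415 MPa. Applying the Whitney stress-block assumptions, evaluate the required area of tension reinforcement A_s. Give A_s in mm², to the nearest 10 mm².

With M_n = 0.85 f'_c a b (d − a/2), solve the quadratic for a:
a = d − √(d² − 2M_n/(0.85 f'_c b)) = 765 − √(765² − 2 × 891×10⁶/(0.85 × 23.5 × 435)) = 148.44 mm.
A_s = 0.85 f'_c a b / f_y = 0.85 × 23.5 × 148.44 × 435 / 415 = 3108.0 mm².

A_s ≈ 3110 mm²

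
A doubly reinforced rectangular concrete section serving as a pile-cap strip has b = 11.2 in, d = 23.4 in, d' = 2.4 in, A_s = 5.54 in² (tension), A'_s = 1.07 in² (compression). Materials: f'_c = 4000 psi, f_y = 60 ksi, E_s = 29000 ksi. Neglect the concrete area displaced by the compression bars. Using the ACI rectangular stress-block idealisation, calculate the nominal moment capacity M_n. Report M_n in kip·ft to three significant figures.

Assume both steels yield.
a = (A_s − A'_s) f_y/(0.85 f'_c b) = (5.54 − 1.07) × 60/(0.85 × 4 × 11.2) = 7.043 in.
c = a/β₁ = 7.043/0.85 = 8.286 in; ε'_s = 0.003(c − d')/c = 0.0021 ≥ ε_y = 0.0021, so the compression steel yields.
M_n = (A_s − A'_s) f_y (d − a/2) + A'_s f_y (d − d') = 268.2 × (23.4 − 3.5215) + 64.2 × (23.4 − 2.4) = 5331.4 + 1348.2 = 6679.6 kip·in = 6679.6/12 = 556.63 kip·ft.

M_n ≈ 557 kip·ft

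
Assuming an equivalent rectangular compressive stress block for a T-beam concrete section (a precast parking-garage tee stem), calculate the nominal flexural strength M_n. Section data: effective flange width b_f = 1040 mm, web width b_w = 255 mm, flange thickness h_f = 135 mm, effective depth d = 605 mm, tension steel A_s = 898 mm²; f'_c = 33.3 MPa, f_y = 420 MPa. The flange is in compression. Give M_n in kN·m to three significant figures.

Tension: T = A_s f_y = 898 × 420 = 377160 N.
Try a within the flange: a = T/(0.85 f'_c b_f) = 377160/(0.85 × 33.3 × 1040) = 12.81 mm.
Since a = 12.81 ≤ h_f = 135 mm, the stress block lies entirely in the flange; analyse as a rectangular beam of width b_f.
M_n = T(d − a/2) = 377160 × (605 − 6.405) = 225.77 × 10⁶ N·mm.
M_n = 225.77 kN·m.

M_n ≈ 226 kN·m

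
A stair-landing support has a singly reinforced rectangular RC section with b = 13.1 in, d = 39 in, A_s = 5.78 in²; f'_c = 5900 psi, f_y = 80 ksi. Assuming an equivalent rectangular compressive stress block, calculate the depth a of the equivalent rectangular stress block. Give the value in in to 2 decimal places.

T = A_s f_y = 5.78 × 80 = 462.4 kips.
a = T/(0.85 f'_c b) = 462.4/(0.85 × 5.9 × 13.1) = 7.04 in.

a ≈ 7.04 in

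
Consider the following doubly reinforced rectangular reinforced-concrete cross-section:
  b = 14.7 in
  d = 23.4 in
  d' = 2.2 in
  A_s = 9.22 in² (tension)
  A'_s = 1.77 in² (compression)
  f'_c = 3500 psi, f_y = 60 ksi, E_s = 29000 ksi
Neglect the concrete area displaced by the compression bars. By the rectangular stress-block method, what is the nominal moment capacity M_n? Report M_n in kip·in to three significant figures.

Assume both steels yield.
a = (A_s − A'_s) f_y/(0.85 f'_c b) = (9.22 − 1.77) × 60/(0.85 × 3.5 × 14.7) = 10.221 in.
c = a/β₁ = 10.221/0.85 = 12.025 in; ε'_s = 0.003(c − d')/c = 0.0025 ≥ ε_y = 0.0021, so the compression steel yields.
M_n = (A_s − A'_s) f_y (d − a/2) + A'_s f_y (d − d') = 447 × (23.4 − 5.1105) + 106.2 × (23.4 − 2.2) = 8175.4 + 2251.4 = 10426.8 kip·in.

M_n ≈ 10400 kip·in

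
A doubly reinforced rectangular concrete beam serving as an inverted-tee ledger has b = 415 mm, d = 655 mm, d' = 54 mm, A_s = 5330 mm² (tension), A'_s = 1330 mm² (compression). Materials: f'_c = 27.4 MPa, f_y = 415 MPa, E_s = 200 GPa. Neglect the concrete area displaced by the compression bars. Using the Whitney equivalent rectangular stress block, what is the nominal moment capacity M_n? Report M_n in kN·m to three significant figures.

M_n ≈ 1280 kN·m

Assume both tension and compression steel yield.
Net tension couple steel: A_s − A'_s = 4000 mm².
a = (A_s − A'_s) f_y / (0.85 f'_c b) = 1660000/(0.85 × 27.4 × 415) = 171.75 mm.
c = a/β₁ = 171.75/0.85 = 202.06 mm; ε'_s = 0.003(c − d')/c = 0.0022 ≥ f_y/E_s = 0.0021, so compression steel does yield.
M_n = (A_s − A'_s) f_y (d − a/2) + A'_s f_y (d − d') = [1660000 × (655 − 85.875) + 551950 × (655 − 54)] × 10⁻⁶ = 944.75 + 331.72 = 1276.47 kN·m.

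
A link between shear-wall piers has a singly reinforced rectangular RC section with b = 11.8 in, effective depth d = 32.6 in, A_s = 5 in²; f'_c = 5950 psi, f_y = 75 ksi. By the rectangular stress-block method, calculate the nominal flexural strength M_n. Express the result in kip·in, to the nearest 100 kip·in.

T = A_s f_y = 5 × 75 = 375 kips.
a = T/(0.85 f'_c b) = 375/(0.85 × 5.95 × 11.8) = 6.284 in.
M_n = T(d − a/2) = 375 × (32.6 − 3.142) = 11046.8 kip·in.

M_n ≈ 11000 kip·in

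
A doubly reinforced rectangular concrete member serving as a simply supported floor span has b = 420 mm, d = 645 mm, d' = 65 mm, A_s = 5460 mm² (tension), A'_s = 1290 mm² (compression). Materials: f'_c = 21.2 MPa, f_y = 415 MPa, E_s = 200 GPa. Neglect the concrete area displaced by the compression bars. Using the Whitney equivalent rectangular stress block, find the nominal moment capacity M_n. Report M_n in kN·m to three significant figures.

M_n ≈ 1230 kN·m

Assume both tension and compression steel yield.
Net tension couple steel: A_s − A'_s = 4170 mm².
a = (A_s − A'_s) f_y / (0.85 f'_c b) = 1730550/(0.85 × 21.2 × 420) = 228.65 mm.
c = a/β₁ = 228.65/0.85 = 269.00 mm; ε'_s = 0.003(c − d')/c = 0.0023 ≥ f_y/E_s = 0.0021, so compression steel does yield.
M_n = (A_s − A'_s) f_y (d − a/2) + A'_s f_y (d − d') = [1730550 × (645 − 114.325) + 535350 × (645 − 65)] × 10⁻⁶ = 918.36 + 310.50 = 1228.86 kN·m.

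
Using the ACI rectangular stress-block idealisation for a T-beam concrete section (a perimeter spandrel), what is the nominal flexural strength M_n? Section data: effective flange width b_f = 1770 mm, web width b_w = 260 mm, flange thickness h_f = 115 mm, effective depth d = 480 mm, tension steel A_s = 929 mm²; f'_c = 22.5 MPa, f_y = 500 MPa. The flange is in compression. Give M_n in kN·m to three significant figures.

M_n ≈ 220 kN·m

Tension: T = A_s f_y = 929 × 500 = 464500 N.
Try a within the flange: a = T/(0.85 f'_c b_f) = 464500/(0.85 × 22.5 × 1770) = 13.72 mm.
Since a = 13.72 ≤ h_f = 115 mm, the stress block lies entirely in the flange; analyse as a rectangular beam of width b_f.
M_n = T(d − a/2) = 464500 × (480 − 6.86) = 219.77 × 10⁶ N·mm.
M_n = 219.77 kN·m.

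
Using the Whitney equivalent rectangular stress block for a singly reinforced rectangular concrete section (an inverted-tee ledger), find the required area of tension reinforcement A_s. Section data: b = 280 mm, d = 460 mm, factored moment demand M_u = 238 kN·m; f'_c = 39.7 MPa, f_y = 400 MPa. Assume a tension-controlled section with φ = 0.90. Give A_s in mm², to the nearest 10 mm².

A_s ≈ 1550 mm²

M_n = M_u/φ = 238/0.90 = 264.444 kN·m.
With M_n = 0.85 f'_c a b (d − a/2), solve the quadratic for a:
a = d − √(d² − 2M_n/(0.85 f'_c b)) = 460 − √(460² − 2 × 264.444×10⁶/(0.85 × 39.7 × 280)) = 65.51 mm.
A_s = 0.85 f'_c a b / f_y = 0.85 × 39.7 × 65.51 × 280 / 400 = 1547.4 mm².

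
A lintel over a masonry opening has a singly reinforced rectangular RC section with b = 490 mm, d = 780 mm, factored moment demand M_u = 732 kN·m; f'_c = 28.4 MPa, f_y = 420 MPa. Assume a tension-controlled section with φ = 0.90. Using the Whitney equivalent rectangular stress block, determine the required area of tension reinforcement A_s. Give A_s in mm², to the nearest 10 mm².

M_n = M_u/φ = 732/0.90 = 813.333 kN·m.
With M_n = 0.85 f'_c a b (d − a/2), solve the quadratic for a:
a = d − √(d² − 2M_n/(0.85 f'_c b)) = 780 − √(780² − 2 × 813.333×10⁶/(0.85 × 28.4 × 490)) = 93.79 mm.
A_s = 0.85 f'_c a b / f_y = 0.85 × 28.4 × 93.79 × 490 / 420 = 2641.4 mm².

A_s ≈ 2640 mm²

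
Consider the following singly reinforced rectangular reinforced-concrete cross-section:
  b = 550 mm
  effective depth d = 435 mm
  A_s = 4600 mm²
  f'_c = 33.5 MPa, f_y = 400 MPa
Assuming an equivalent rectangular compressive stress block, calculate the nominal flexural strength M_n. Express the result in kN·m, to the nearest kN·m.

T = A_s f_y = 4600 × 400 = 1840000 N = 1840 kN.
From C = T: a = T/(0.85 f'_c b) = 1840000/(0.85 × 33.5 × 550) = 117.49 mm.
M_n = T(d − a/2) = 1840 kN × (435 − 58.745) mm = 692.31 kN·m.

M_n ≈ 692 kN·m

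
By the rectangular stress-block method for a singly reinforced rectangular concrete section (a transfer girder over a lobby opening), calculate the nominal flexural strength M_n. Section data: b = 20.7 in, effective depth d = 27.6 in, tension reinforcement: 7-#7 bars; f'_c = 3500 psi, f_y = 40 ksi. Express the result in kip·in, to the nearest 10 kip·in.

A_s = 7 × 0.6 = 4.2 in².
T = A_s f_y = 4.2 × 40 = 168 kips.
a = T/(0.85 f'_c b) = 168/(0.85 × 3.5 × 20.7) = 2.728 in.
M_n = T(d − a/2) = 168 × (27.6 − 1.364) = 4407.6 kip·in.

M_n ≈ 4410 kip·in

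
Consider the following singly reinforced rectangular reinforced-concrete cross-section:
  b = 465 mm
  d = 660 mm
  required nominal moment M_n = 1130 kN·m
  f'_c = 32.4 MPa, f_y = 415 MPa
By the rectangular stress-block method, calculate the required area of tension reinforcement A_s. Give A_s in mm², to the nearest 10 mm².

With M_n = 0.85 f'_c a b (d − a/2), solve the quadratic for a:
a = d − √(d² − 2M_n/(0.85 f'_c b)) = 660 − √(660² − 2 × 1130×10⁶/(0.85 × 32.4 × 465)) = 150.96 mm.
A_s = 0.85 f'_c a b / f_y = 0.85 × 32.4 × 150.96 × 465 / 415 = 4658.3 mm².

A_s ≈ 4660 mm²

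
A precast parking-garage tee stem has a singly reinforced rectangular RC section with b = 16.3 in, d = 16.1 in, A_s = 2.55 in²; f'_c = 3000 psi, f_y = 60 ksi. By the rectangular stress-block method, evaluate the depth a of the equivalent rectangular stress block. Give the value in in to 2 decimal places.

a ≈ 3.68 in

T = A_s f_y = 2.55 × 60 = 153 kips.
a = T/(0.85 f'_c b) = 153/(0.85 × 3 × 16.3) = 3.68 in.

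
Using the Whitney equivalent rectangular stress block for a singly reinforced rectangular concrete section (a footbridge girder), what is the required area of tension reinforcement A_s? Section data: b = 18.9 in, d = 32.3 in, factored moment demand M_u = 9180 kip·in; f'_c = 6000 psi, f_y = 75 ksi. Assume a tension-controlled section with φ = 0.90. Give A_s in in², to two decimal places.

M_n = M_u/φ = 9180/0.90 = 10200 kip·in.
From M_n = 0.85 f'_c a b (d − a/2):
a = d − √(d² − 2M_n/(0.85 f'_c b)) = 32.3 − √(32.3² − 2 × 10200/(0.85 × 6 × 18.9)) = 3.462 in.
A_s = 0.85 f'_c a b / f_y = 0.85 × 6 × 3.462 × 18.9 / 75 = 4.449 in².

A_s ≈ 4.45 in²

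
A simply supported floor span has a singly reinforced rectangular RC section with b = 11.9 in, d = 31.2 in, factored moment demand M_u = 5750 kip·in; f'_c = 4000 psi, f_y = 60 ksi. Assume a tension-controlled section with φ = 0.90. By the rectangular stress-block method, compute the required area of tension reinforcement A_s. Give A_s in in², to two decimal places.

A_s ≈ 3.75 in²

M_n = M_u/φ = 5750/0.90 = 6388.89 kip·in.
From M_n = 0.85 f'_c a b (d − a/2):
a = d − √(d² − 2M_n/(0.85 f'_c b)) = 31.2 − √(31.2² − 2 × 6388.89/(0.85 × 4 × 11.9)) = 5.556 in.
A_s = 0.85 f'_c a b / f_y = 0.85 × 4 × 5.556 × 11.9 / 60 = 3.747 in².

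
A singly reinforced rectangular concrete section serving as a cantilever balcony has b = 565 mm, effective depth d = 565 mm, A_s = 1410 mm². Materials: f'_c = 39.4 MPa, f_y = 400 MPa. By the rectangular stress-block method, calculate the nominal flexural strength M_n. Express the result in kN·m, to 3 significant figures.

M_n ≈ 310 kN·m

T = A_s f_y = 1410 × 400 = 564000 N = 564 kN.
From C = T: a = T/(0.85 f'_c b) = 564000/(0.85 × 39.4 × 565) = 29.81 mm.
M_n = T(d − a/2) = 564 kN × (565 − 14.905) mm = 310.25 kN·m.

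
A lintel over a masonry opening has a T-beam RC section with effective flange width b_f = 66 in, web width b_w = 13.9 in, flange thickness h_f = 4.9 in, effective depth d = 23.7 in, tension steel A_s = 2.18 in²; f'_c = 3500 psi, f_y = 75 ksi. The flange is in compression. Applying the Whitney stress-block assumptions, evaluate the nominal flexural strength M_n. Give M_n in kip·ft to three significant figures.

M_n ≈ 317 kip·ft

Tension: T = A_s f_y = 2.18 × 75 = 163.5 kips.
Try a within the flange: a = T/(0.85 f'_c b_f) = 163.5/(0.85 × 3.5 × 66) = 0.833 in.
Since a = 0.833 ≤ h_f = 4.9 in, the stress block lies entirely in the flange; analyse as a rectangular beam of width b_f.
M_n = T(d − a/2) = 163.5 × (23.7 − 0.4165) = 3806.9 kip·in.
M_n = 3806.9/12 = 317.24 kip·ft.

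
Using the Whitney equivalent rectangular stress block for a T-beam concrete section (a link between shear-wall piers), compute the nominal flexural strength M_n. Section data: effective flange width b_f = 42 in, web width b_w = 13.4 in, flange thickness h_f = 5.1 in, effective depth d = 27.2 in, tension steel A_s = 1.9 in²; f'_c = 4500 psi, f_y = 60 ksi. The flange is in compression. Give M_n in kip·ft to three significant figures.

M_n ≈ 255 kip·ft

Tension: T = A_s f_y = 1.9 × 60 = 114 kips.
Try a within the flange: a = T/(0.85 f'_c b_f) = 114/(0.85 × 4.5 × 42) = 0.710 in.
Since a = 0.710 ≤ h_f = 5.1 in, the stress block lies entirely in the flange; analyse as a rectangular beam of width b_f.
M_n = T(d − a/2) = 114 × (27.2 − 0.355) = 3060.3 kip·in.
M_n = 3060.3/12 = 255.03 kip·ft.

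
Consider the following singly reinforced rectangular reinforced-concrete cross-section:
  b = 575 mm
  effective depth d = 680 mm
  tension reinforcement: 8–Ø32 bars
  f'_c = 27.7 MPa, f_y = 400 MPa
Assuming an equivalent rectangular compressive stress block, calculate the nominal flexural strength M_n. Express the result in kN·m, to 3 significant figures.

A_s = 8 × 804 = 6432 mm².
T = A_s f_y = 6432 × 400 = 2572800 N = 2572.8 kN.
From C = T: a = T/(0.85 f'_c b) = 2572800/(0.85 × 27.7 × 575) = 190.04 mm.
M_n = T(d − a/2) = 2572.8 kN × (680 − 95.02) mm = 1505.04 kN·m.

M_n ≈ 1510 kN·m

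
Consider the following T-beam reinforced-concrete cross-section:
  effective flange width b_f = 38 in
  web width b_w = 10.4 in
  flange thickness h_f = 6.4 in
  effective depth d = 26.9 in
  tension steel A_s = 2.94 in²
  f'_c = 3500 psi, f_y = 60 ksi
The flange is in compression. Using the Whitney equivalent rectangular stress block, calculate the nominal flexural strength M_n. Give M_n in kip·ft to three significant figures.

M_n ≈ 384 kip·ft

Tension: T = A_s f_y = 2.94 × 60 = 176.4 kips.
Try a within the flange: a = T/(0.85 f'_c b_f) = 176.4/(0.85 × 3.5 × 38) = 1.560 in.
Since a = 1.560 ≤ h_f = 6.4 in, the stress block lies entirely in the flange; analyse as a rectangular beam of width b_f.
M_n = T(d − a/2) = 176.4 × (26.9 − 0.78) = 4607.6 kip·in.
M_n = 4607.6/12 = 383.97 kip·ft.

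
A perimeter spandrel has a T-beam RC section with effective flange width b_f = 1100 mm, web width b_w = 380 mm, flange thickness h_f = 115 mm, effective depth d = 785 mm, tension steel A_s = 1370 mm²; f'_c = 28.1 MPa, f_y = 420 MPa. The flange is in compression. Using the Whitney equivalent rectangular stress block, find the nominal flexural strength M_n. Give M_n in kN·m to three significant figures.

M_n ≈ 445 kN·m

Tension: T = A_s f_y = 1370 × 420 = 575400 N.
Try a within the flange: a = T/(0.85 f'_c b_f) = 575400/(0.85 × 28.1 × 1100) = 21.90 mm.
Since a = 21.90 ≤ h_f = 115 mm, the stress block lies entirely in the flange; analyse as a rectangular beam of width b_f.
M_n = T(d − a/2) = 575400 × (785 − 10.95) = 445.39 × 10⁶ N·mm.
M_n = 445.39 kN·m.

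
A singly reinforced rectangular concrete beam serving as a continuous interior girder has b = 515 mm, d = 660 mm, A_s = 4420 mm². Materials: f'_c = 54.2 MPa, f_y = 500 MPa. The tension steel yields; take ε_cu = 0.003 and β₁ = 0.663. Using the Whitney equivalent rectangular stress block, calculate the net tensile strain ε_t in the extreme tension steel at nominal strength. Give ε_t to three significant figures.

a = A_s f_y/(0.85 f'_c b) = 93.15 mm.
β₁ = 0.663, so c = a/β₁ = 93.15/0.663 = 140.50 mm.
From the linear strain diagram with ε_cu = 0.003: ε_t = 0.003 (d − c)/c = 0.003 × (660 − 140.50)/140.50 = 0.0111.
Since ε_t ≥ 0.005, the section is tension-controlled.

ε_t ≈ 0.0111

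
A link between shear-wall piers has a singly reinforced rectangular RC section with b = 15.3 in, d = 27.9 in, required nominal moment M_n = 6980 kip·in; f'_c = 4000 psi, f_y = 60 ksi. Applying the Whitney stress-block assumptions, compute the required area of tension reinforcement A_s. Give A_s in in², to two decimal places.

A_s ≈ 4.61 in²

From M_n = 0.85 f'_c a b (d − a/2):
a = d − √(d² − 2M_n/(0.85 f'_c b)) = 27.9 − √(27.9² − 2 × 6980/(0.85 × 4 × 15.3)) = 5.316 in.
A_s = 0.85 f'_c a b / f_y = 0.85 × 4 × 5.316 × 15.3 / 60 = 4.609 in².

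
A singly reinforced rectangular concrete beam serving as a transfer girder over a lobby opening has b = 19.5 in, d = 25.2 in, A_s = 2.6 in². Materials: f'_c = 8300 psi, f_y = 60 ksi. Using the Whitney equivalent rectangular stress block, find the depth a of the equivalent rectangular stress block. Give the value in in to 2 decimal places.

T = A_s f_y = 2.6 × 60 = 156 kips.
a = T/(0.85 f'_c b) = 156/(0.85 × 8.3 × 19.5) = 1.13 in.

a ≈ 1.13 in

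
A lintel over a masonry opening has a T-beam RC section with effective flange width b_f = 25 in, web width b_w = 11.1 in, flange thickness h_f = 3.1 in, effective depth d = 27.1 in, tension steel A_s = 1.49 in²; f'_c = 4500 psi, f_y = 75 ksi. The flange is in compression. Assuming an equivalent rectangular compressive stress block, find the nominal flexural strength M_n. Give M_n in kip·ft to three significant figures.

M_n ≈ 247 kip·ft

Tension: T = A_s f_y = 1.49 × 75 = 111.75 kips.
Try a within the flange: a = T/(0.85 f'_c b_f) = 111.75/(0.85 × 4.5 × 25) = 1.169 in.
Since a = 1.169 ≤ h_f = 3.1 in, the stress block lies entirely in the flange; analyse as a rectangular beam of width b_f.
M_n = T(d − a/2) = 111.75 × (27.1 − 0.5845) = 2963.1 kip·in.
M_n = 2963.1/12 = 246.93 kip·ft.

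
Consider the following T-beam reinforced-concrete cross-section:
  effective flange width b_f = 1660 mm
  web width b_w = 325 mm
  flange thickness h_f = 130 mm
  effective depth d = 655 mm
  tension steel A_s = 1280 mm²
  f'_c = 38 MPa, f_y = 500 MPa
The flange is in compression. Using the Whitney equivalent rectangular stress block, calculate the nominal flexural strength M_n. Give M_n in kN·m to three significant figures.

M_n ≈ 415 kN·m

Tension: T = A_s f_y = 1280 × 500 = 640000 N.
Try a within the flange: a = T/(0.85 f'_c b_f) = 640000/(0.85 × 38 × 1660) = 11.94 mm.
Since a = 11.94 ≤ h_f = 130 mm, the stress block lies entirely in the flange; analyse as a rectangular beam of width b_f.
M_n = T(d − a/2) = 640000 × (655 − 5.97) = 415.38 × 10⁶ N·mm.
M_n = 415.38 kN·m.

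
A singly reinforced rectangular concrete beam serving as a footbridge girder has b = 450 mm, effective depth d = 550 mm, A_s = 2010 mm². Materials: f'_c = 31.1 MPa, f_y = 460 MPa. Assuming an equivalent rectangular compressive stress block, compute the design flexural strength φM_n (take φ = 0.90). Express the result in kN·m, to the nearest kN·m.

φM_n ≈ 425 kN·m

T = A_s f_y = 2010 × 460 = 924600 N = 924.6 kN.
From C = T: a = T/(0.85 f'_c b) = 924600/(0.85 × 31.1 × 450) = 77.73 mm.
M_n = T(d − a/2) = 924.6 kN × (550 − 38.865) mm = 472.60 kN·m.
φM_n = 0.90 × 472.60 = 425.34 kN·m.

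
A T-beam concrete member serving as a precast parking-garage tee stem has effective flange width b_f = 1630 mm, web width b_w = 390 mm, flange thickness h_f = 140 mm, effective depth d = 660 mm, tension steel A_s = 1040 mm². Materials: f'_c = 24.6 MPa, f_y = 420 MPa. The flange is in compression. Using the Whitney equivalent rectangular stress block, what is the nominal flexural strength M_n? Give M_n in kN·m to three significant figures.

Tension: T = A_s f_y = 1040 × 420 = 436800 N.
Try a within the flange: a = T/(0.85 f'_c b_f) = 436800/(0.85 × 24.6 × 1630) = 12.82 mm.
Since a = 12.82 ≤ h_f = 140 mm, the stress block lies entirely in the flange; analyse as a rectangular beam of width b_f.
M_n = T(d − a/2) = 436800 × (660 − 6.41) = 285.49 × 10⁶ N·mm.
M_n = 285.49 kN·m.

M_n ≈ 285 kN·m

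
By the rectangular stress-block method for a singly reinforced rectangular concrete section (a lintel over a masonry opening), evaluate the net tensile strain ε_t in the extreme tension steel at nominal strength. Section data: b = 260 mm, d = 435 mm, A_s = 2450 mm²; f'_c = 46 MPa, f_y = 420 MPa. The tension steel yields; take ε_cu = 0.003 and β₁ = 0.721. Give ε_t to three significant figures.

a = A_s f_y/(0.85 f'_c b) = 101.22 mm.
β₁ = 0.721, so c = a/β₁ = 101.22/0.721 = 140.39 mm.
From the linear strain diagram with ε_cu = 0.003: ε_t = 0.003 (d − c)/c = 0.003 × (435 − 140.39)/140.39 = 0.00630.
Since ε_t ≥ 0.005, the section is tension-controlled.

ε_t ≈ 0.00630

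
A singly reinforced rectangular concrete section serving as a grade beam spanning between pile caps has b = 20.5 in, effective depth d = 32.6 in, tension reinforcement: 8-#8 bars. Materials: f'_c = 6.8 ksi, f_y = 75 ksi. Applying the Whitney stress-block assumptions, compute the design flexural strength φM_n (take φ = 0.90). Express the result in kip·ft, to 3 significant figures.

φM_n ≈ 1090 kip·ft

A_s = 8 × 0.79 = 6.32 in².
T = A_s f_y = 6.32 × 75 = 474 kips.
a = T/(0.85 f'_c b) = 474/(0.85 × 6.8 × 20.5) = 4.000 in.
M_n = T(d − a/2) = 474 × (32.6 − 2) = 14504.4 kip·in = 14504.4/12 = 1208.70 kip·ft.
φM_n = 0.90 × 1208.70 = 1087.83 kip·ft.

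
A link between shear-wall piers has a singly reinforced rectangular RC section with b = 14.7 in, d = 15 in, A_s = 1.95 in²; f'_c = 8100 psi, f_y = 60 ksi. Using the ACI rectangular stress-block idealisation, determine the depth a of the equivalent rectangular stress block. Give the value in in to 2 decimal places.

a ≈ 1.16 in

T = A_s f_y = 1.95 × 60 = 117 kips.
a = T/(0.85 f'_c b) = 117/(0.85 × 8.1 × 14.7) = 1.16 in.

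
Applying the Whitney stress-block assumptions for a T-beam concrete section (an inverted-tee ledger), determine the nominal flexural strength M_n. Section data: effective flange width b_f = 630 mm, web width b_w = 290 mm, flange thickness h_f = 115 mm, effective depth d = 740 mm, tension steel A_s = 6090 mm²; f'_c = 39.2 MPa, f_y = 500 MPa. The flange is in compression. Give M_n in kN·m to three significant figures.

Tension: T = A_s f_y = 6090 × 500 = 3045000 N.
Try a within the flange: a = T/(0.85 f'_c b_f) = 3045000/(0.85 × 39.2 × 630) = 145.06 mm.
a = 145.06 > h_f = 115 mm: the block extends into the web. Split into flange-overhang and web parts.
C_f = 0.85 f'_c (b_f − b_w) h_f = 0.85 × 39.2 × (630 − 290) × 115 = 1302812 N.
Remaining web compression depth: a_w = (T − C_f)/(0.85 f'_c b_w) = (3045000 − 1302812)/(0.85 × 39.2 × 290) = 180.30 mm.
M_n = C_f(d − h_f/2) + (T − C_f)(d − a_w/2) = 1302812 × (740 − 57.5) + 1742188 × (740 − 90.15) = 889.17 + 1132.16 = 2021.33 × 10⁶ N·mm.
M_n = 2021.33 kN·m.

M_n ≈ 2020 kN·m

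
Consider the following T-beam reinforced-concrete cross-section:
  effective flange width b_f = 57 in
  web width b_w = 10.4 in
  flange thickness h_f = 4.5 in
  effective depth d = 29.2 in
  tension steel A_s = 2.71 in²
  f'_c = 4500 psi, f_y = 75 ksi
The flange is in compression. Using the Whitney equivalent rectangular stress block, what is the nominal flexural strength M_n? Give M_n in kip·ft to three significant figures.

Tension: T = A_s f_y = 2.71 × 75 = 203.25 kips.
Try a within the flange: a = T/(0.85 f'_c b_f) = 203.25/(0.85 × 4.5 × 57) = 0.932 in.
Since a = 0.932 ≤ h_f = 4.5 in, the stress block lies entirely in the flange; analyse as a rectangular beam of width b_f.
M_n = T(d − a/2) = 203.25 × (29.2 − 0.466) = 5840.2 kip·in.
M_n = 5840.2/12 = 486.68 kip·ft.

M_n ≈ 487 kip·ft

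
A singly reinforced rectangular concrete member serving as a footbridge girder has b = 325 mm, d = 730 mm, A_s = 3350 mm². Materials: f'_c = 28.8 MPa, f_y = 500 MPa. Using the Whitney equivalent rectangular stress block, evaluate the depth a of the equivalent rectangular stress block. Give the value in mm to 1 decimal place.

a ≈ 210.5 mm

T = A_s f_y = 3350 × 500 = 1675000 N = 1675 kN.
Setting C = 0.85 f'_c a b equal to T: a = 1675000/(0.85 × 28.8 × 325) = 210.5 mm.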